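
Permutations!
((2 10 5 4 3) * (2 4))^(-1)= [0, 1, 5, 4, 3, 10, 6, 7, 8, 9, 2]= (2 5 10)(3 4)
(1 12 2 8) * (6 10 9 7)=(1 12 2 8)(6 10 9 7)=[0, 12, 8, 3, 4, 5, 10, 6, 1, 7, 9, 11, 2]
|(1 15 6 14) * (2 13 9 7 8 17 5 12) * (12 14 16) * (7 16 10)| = 45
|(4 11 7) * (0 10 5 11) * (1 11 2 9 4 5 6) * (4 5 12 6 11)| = |(0 10 11 7 12 6 1 4)(2 9 5)| = 24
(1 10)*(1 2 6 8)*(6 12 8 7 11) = (1 10 2 12 8)(6 7 11) = [0, 10, 12, 3, 4, 5, 7, 11, 1, 9, 2, 6, 8]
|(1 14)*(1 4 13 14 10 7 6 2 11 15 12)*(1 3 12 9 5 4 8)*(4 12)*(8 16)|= |(1 10 7 6 2 11 15 9 5 12 3 4 13 14 16 8)|= 16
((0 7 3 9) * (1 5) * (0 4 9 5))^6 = [7, 0, 2, 5, 4, 1, 6, 3, 8, 9] = (9)(0 7 3 5 1)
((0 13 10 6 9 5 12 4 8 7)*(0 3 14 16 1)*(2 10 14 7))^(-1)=[1, 16, 8, 7, 12, 9, 10, 3, 4, 6, 2, 11, 5, 0, 13, 15, 14]=(0 1 16 14 13)(2 8 4 12 5 9 6 10)(3 7)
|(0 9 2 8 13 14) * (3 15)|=6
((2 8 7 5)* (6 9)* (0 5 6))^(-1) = (0 9 6 7 8 2 5) = [9, 1, 5, 3, 4, 0, 7, 8, 2, 6]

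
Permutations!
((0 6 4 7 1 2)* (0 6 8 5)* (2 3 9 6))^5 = (0 5 8)(1 7 4 6 9 3) = [5, 7, 2, 1, 6, 8, 9, 4, 0, 3]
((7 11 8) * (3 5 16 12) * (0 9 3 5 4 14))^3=(16)(0 4 9 14 3)=[4, 1, 2, 0, 9, 5, 6, 7, 8, 14, 10, 11, 12, 13, 3, 15, 16]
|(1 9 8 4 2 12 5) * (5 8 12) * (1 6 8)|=|(1 9 12)(2 5 6 8 4)|=15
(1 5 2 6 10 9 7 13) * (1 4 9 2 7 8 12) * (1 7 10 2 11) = (1 5 10 11)(2 6)(4 9 8 12 7 13) = [0, 5, 6, 3, 9, 10, 2, 13, 12, 8, 11, 1, 7, 4]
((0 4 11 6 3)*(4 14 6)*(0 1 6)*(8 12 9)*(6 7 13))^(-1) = [14, 3, 2, 6, 11, 5, 13, 1, 9, 12, 10, 4, 8, 7, 0] = (0 14)(1 3 6 13 7)(4 11)(8 9 12)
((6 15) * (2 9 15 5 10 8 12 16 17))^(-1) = (2 17 16 12 8 10 5 6 15 9) = [0, 1, 17, 3, 4, 6, 15, 7, 10, 2, 5, 11, 8, 13, 14, 9, 12, 16]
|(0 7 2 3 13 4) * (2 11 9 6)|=|(0 7 11 9 6 2 3 13 4)|=9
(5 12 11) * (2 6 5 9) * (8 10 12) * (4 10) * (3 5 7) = (2 6 7 3 5 8 4 10 12 11 9) = [0, 1, 6, 5, 10, 8, 7, 3, 4, 2, 12, 9, 11]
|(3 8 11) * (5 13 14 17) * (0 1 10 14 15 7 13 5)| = 15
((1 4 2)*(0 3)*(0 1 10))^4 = (0 2 1)(3 10 4) = [2, 0, 1, 10, 3, 5, 6, 7, 8, 9, 4]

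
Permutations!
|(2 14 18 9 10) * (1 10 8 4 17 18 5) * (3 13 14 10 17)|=|(1 17 18 9 8 4 3 13 14 5)(2 10)|=10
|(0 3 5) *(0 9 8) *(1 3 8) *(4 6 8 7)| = 20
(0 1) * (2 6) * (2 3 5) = (0 1)(2 6 3 5) = [1, 0, 6, 5, 4, 2, 3]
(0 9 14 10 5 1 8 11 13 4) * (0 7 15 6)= [9, 8, 2, 3, 7, 1, 0, 15, 11, 14, 5, 13, 12, 4, 10, 6]= (0 9 14 10 5 1 8 11 13 4 7 15 6)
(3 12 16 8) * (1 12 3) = (1 12 16 8) = [0, 12, 2, 3, 4, 5, 6, 7, 1, 9, 10, 11, 16, 13, 14, 15, 8]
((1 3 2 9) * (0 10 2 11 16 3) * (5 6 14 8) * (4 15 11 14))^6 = (0 10 2 9 1)(3 15 5)(4 8 16)(6 14 11) = [10, 0, 9, 15, 8, 3, 14, 7, 16, 1, 2, 6, 12, 13, 11, 5, 4]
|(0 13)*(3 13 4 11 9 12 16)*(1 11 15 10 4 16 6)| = 60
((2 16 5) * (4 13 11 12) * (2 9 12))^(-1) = [0, 1, 11, 3, 12, 16, 6, 7, 8, 5, 10, 13, 9, 4, 14, 15, 2] = (2 11 13 4 12 9 5 16)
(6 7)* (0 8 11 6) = (0 8 11 6 7) = [8, 1, 2, 3, 4, 5, 7, 0, 11, 9, 10, 6]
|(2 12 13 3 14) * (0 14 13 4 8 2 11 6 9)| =|(0 14 11 6 9)(2 12 4 8)(3 13)| =20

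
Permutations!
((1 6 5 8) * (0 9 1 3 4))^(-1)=(0 4 3 8 5 6 1 9)=[4, 9, 2, 8, 3, 6, 1, 7, 5, 0]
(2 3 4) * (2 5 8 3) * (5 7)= (3 4 7 5 8)= [0, 1, 2, 4, 7, 8, 6, 5, 3]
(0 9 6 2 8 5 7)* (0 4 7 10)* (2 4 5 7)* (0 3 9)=[0, 1, 8, 9, 2, 10, 4, 5, 7, 6, 3]=(2 8 7 5 10 3 9 6 4)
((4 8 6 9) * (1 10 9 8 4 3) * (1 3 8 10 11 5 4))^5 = [0, 11, 2, 3, 1, 4, 10, 7, 6, 8, 9, 5] = (1 11 5 4)(6 10 9 8)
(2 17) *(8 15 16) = (2 17)(8 15 16) = [0, 1, 17, 3, 4, 5, 6, 7, 15, 9, 10, 11, 12, 13, 14, 16, 8, 2]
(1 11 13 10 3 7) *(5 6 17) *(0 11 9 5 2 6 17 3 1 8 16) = (0 11 13 10 1 9 5 17 2 6 3 7 8 16) = [11, 9, 6, 7, 4, 17, 3, 8, 16, 5, 1, 13, 12, 10, 14, 15, 0, 2]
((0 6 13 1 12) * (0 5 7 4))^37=(0 5 13 4 12 6 7 1)=[5, 0, 2, 3, 12, 13, 7, 1, 8, 9, 10, 11, 6, 4]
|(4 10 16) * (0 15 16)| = 5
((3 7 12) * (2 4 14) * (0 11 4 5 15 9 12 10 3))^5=(0 5 11 15 4 9 14 12 2)(3 10 7)=[5, 1, 0, 10, 9, 11, 6, 3, 8, 14, 7, 15, 2, 13, 12, 4]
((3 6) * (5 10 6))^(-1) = (3 6 10 5) = [0, 1, 2, 6, 4, 3, 10, 7, 8, 9, 5]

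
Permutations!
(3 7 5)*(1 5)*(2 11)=(1 5 3 7)(2 11)=[0, 5, 11, 7, 4, 3, 6, 1, 8, 9, 10, 2]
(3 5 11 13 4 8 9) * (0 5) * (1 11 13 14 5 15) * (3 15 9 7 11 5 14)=(0 9 15 1 5 13 4 8 7 11 3)=[9, 5, 2, 0, 8, 13, 6, 11, 7, 15, 10, 3, 12, 4, 14, 1]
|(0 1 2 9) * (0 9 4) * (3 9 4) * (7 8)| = 6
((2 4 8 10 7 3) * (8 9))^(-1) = (2 3 7 10 8 9 4) = [0, 1, 3, 7, 2, 5, 6, 10, 9, 4, 8]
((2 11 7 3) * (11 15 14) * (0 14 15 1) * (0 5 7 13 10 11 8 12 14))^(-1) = (15)(1 2 3 7 5)(8 14 12)(10 13 11) = [0, 2, 3, 7, 4, 1, 6, 5, 14, 9, 13, 10, 8, 11, 12, 15]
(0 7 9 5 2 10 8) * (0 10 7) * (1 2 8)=[0, 2, 7, 3, 4, 8, 6, 9, 10, 5, 1]=(1 2 7 9 5 8 10)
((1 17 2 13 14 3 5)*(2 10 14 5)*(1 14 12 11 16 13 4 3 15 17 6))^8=(2 3 4)(5 13 16 11 12 10 17 15 14)=[0, 1, 3, 4, 2, 13, 6, 7, 8, 9, 17, 12, 10, 16, 5, 14, 11, 15]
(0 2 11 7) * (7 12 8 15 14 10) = (0 2 11 12 8 15 14 10 7) = [2, 1, 11, 3, 4, 5, 6, 0, 15, 9, 7, 12, 8, 13, 10, 14]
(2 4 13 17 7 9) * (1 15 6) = (1 15 6)(2 4 13 17 7 9) = [0, 15, 4, 3, 13, 5, 1, 9, 8, 2, 10, 11, 12, 17, 14, 6, 16, 7]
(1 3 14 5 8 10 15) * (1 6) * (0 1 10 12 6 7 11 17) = [1, 3, 2, 14, 4, 8, 10, 11, 12, 9, 15, 17, 6, 13, 5, 7, 16, 0] = (0 1 3 14 5 8 12 6 10 15 7 11 17)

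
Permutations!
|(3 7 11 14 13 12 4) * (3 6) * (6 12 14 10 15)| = |(3 7 11 10 15 6)(4 12)(13 14)| = 6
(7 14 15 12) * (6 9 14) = (6 9 14 15 12 7) = [0, 1, 2, 3, 4, 5, 9, 6, 8, 14, 10, 11, 7, 13, 15, 12]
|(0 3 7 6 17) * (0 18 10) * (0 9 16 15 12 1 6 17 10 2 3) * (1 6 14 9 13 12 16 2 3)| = 4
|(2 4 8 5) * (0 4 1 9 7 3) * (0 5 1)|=|(0 4 8 1 9 7 3 5 2)|=9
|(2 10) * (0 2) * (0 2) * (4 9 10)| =|(2 4 9 10)| =4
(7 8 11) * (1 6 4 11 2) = (1 6 4 11 7 8 2) = [0, 6, 1, 3, 11, 5, 4, 8, 2, 9, 10, 7]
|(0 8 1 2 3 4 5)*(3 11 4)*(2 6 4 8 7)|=|(0 7 2 11 8 1 6 4 5)|=9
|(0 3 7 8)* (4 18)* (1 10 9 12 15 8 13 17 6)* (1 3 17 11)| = 26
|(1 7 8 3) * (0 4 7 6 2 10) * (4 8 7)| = |(0 8 3 1 6 2 10)| = 7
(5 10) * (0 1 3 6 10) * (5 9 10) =(0 1 3 6 5)(9 10) =[1, 3, 2, 6, 4, 0, 5, 7, 8, 10, 9]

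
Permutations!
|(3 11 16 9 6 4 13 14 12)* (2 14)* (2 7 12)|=|(2 14)(3 11 16 9 6 4 13 7 12)|=18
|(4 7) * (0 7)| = 3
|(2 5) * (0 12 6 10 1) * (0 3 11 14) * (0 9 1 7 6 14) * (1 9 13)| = |(0 12 14 13 1 3 11)(2 5)(6 10 7)| = 42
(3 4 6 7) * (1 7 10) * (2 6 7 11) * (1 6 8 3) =(1 11 2 8 3 4 7)(6 10) =[0, 11, 8, 4, 7, 5, 10, 1, 3, 9, 6, 2]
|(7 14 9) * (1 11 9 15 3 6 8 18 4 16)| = 12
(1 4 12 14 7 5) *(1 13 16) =(1 4 12 14 7 5 13 16) =[0, 4, 2, 3, 12, 13, 6, 5, 8, 9, 10, 11, 14, 16, 7, 15, 1]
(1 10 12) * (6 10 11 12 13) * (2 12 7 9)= (1 11 7 9 2 12)(6 10 13)= [0, 11, 12, 3, 4, 5, 10, 9, 8, 2, 13, 7, 1, 6]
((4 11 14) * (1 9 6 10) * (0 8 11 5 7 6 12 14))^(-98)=(0 8 11)(1 9 12 14 4 5 7 6 10)=[8, 9, 2, 3, 5, 7, 10, 6, 11, 12, 1, 0, 14, 13, 4]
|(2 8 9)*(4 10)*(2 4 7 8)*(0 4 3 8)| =12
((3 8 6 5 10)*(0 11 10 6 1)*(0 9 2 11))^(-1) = (1 8 3 10 11 2 9)(5 6) = [0, 8, 9, 10, 4, 6, 5, 7, 3, 1, 11, 2]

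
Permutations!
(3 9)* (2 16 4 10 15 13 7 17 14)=[0, 1, 16, 9, 10, 5, 6, 17, 8, 3, 15, 11, 12, 7, 2, 13, 4, 14]=(2 16 4 10 15 13 7 17 14)(3 9)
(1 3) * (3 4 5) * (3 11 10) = [0, 4, 2, 1, 5, 11, 6, 7, 8, 9, 3, 10] = (1 4 5 11 10 3)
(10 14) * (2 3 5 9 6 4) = (2 3 5 9 6 4)(10 14) = [0, 1, 3, 5, 2, 9, 4, 7, 8, 6, 14, 11, 12, 13, 10]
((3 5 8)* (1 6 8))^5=[0, 1, 2, 3, 4, 5, 6, 7, 8]=(8)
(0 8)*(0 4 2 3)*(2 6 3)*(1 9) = (0 8 4 6 3)(1 9) = [8, 9, 2, 0, 6, 5, 3, 7, 4, 1]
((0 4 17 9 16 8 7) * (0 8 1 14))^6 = [14, 16, 2, 3, 0, 5, 6, 7, 8, 17, 10, 11, 12, 13, 1, 15, 9, 4] = (0 14 1 16 9 17 4)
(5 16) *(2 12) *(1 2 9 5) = [0, 2, 12, 3, 4, 16, 6, 7, 8, 5, 10, 11, 9, 13, 14, 15, 1] = (1 2 12 9 5 16)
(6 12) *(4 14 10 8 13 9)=(4 14 10 8 13 9)(6 12)=[0, 1, 2, 3, 14, 5, 12, 7, 13, 4, 8, 11, 6, 9, 10]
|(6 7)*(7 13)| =3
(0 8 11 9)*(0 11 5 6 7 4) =(0 8 5 6 7 4)(9 11) =[8, 1, 2, 3, 0, 6, 7, 4, 5, 11, 10, 9]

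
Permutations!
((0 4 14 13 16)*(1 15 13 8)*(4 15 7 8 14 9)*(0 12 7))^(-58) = (0 8 12 13)(1 7 16 15) = [8, 7, 2, 3, 4, 5, 6, 16, 12, 9, 10, 11, 13, 0, 14, 1, 15]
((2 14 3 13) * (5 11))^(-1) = (2 13 3 14)(5 11) = [0, 1, 13, 14, 4, 11, 6, 7, 8, 9, 10, 5, 12, 3, 2]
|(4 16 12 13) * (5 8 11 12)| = |(4 16 5 8 11 12 13)| = 7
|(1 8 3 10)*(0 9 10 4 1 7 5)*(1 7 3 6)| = 21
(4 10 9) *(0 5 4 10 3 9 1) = [5, 0, 2, 9, 3, 4, 6, 7, 8, 10, 1] = (0 5 4 3 9 10 1)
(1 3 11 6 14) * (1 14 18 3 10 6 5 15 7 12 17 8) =(1 10 6 18 3 11 5 15 7 12 17 8) =[0, 10, 2, 11, 4, 15, 18, 12, 1, 9, 6, 5, 17, 13, 14, 7, 16, 8, 3]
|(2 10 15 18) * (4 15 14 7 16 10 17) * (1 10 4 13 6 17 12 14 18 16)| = |(1 10 18 2 12 14 7)(4 15 16)(6 17 13)| = 21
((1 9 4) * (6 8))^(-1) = (1 4 9)(6 8) = [0, 4, 2, 3, 9, 5, 8, 7, 6, 1]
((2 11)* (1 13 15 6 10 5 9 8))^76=[0, 10, 2, 3, 4, 13, 8, 7, 6, 15, 1, 11, 12, 5, 14, 9]=(1 10)(5 13)(6 8)(9 15)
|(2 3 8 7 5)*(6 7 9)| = 7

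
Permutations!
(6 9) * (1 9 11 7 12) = (1 9 6 11 7 12) = [0, 9, 2, 3, 4, 5, 11, 12, 8, 6, 10, 7, 1]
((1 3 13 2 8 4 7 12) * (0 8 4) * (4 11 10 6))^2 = (1 13 11 6 7)(2 10 4 12 3) = [0, 13, 10, 2, 12, 5, 7, 1, 8, 9, 4, 6, 3, 11]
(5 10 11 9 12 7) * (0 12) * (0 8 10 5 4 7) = (0 12)(4 7)(8 10 11 9) = [12, 1, 2, 3, 7, 5, 6, 4, 10, 8, 11, 9, 0]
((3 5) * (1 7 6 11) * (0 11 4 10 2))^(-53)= (0 7 10 11 6 2 1 4)(3 5)= [7, 4, 1, 5, 0, 3, 2, 10, 8, 9, 11, 6]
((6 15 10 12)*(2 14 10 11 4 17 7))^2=(2 10 6 11 17)(4 7 14 12 15)=[0, 1, 10, 3, 7, 5, 11, 14, 8, 9, 6, 17, 15, 13, 12, 4, 16, 2]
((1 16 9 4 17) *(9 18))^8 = (1 18 4)(9 17 16) = [0, 18, 2, 3, 1, 5, 6, 7, 8, 17, 10, 11, 12, 13, 14, 15, 9, 16, 4]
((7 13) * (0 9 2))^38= (13)(0 2 9)= [2, 1, 9, 3, 4, 5, 6, 7, 8, 0, 10, 11, 12, 13]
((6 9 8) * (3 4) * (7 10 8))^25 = [0, 1, 2, 4, 3, 5, 6, 7, 8, 9, 10] = (10)(3 4)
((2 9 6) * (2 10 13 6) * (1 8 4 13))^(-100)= (1 4 6)(8 13 10)= [0, 4, 2, 3, 6, 5, 1, 7, 13, 9, 8, 11, 12, 10]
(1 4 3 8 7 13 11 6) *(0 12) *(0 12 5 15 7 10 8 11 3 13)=(0 5 15 7)(1 4 13 3 11 6)(8 10)=[5, 4, 2, 11, 13, 15, 1, 0, 10, 9, 8, 6, 12, 3, 14, 7]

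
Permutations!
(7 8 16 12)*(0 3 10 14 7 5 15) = [3, 1, 2, 10, 4, 15, 6, 8, 16, 9, 14, 11, 5, 13, 7, 0, 12] = (0 3 10 14 7 8 16 12 5 15)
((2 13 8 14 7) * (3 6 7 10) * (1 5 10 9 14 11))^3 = [0, 3, 11, 2, 4, 6, 13, 8, 5, 14, 7, 10, 12, 1, 9] = (1 3 2 11 10 7 8 5 6 13)(9 14)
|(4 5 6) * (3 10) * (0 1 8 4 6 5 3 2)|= 7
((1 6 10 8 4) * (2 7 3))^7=(1 10 4 6 8)(2 7 3)=[0, 10, 7, 2, 6, 5, 8, 3, 1, 9, 4]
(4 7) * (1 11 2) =(1 11 2)(4 7) =[0, 11, 1, 3, 7, 5, 6, 4, 8, 9, 10, 2]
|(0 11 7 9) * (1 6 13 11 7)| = |(0 7 9)(1 6 13 11)| = 12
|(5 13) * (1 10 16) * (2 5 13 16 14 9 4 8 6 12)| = |(1 10 14 9 4 8 6 12 2 5 16)| = 11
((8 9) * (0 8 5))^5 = (0 8 9 5) = [8, 1, 2, 3, 4, 0, 6, 7, 9, 5]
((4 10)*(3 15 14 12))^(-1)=(3 12 14 15)(4 10)=[0, 1, 2, 12, 10, 5, 6, 7, 8, 9, 4, 11, 14, 13, 15, 3]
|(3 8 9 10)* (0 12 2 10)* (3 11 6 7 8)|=9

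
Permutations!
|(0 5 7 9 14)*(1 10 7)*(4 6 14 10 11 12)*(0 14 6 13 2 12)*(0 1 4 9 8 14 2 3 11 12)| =14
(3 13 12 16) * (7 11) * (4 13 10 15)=(3 10 15 4 13 12 16)(7 11)=[0, 1, 2, 10, 13, 5, 6, 11, 8, 9, 15, 7, 16, 12, 14, 4, 3]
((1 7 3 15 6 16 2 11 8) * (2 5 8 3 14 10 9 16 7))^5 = (1 6 16 11 14 8 15 9 2 7 5 3 10) = [0, 6, 7, 10, 4, 3, 16, 5, 15, 2, 1, 14, 12, 13, 8, 9, 11]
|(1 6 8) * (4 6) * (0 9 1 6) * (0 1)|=|(0 9)(1 4)(6 8)|=2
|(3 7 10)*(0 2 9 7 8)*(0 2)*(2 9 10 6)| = 7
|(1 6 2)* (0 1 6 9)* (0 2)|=5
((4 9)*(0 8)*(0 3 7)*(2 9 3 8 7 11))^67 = (0 7)(2 4 11 9 3) = [7, 1, 4, 2, 11, 5, 6, 0, 8, 3, 10, 9]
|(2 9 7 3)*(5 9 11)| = 6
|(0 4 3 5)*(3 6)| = 5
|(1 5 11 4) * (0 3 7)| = 12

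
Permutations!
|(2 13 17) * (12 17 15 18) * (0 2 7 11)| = 9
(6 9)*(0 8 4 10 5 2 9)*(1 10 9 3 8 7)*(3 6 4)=(0 7 1 10 5 2 6)(3 8)(4 9)=[7, 10, 6, 8, 9, 2, 0, 1, 3, 4, 5]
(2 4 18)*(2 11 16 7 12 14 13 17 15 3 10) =(2 4 18 11 16 7 12 14 13 17 15 3 10) =[0, 1, 4, 10, 18, 5, 6, 12, 8, 9, 2, 16, 14, 17, 13, 3, 7, 15, 11]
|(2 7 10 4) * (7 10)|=|(2 10 4)|=3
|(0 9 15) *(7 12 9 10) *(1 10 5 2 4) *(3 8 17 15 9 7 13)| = |(0 5 2 4 1 10 13 3 8 17 15)(7 12)| = 22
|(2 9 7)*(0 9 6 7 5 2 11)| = 7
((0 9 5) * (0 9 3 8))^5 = (0 8 3)(5 9) = [8, 1, 2, 0, 4, 9, 6, 7, 3, 5]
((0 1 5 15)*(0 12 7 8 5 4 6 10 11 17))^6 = (0 17 11 10 6 4 1)(5 15 12 7 8) = [17, 0, 2, 3, 1, 15, 4, 8, 5, 9, 6, 10, 7, 13, 14, 12, 16, 11]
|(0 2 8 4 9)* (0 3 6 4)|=|(0 2 8)(3 6 4 9)|=12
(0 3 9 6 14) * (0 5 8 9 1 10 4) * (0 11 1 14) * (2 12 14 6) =[3, 10, 12, 6, 11, 8, 0, 7, 9, 2, 4, 1, 14, 13, 5] =(0 3 6)(1 10 4 11)(2 12 14 5 8 9)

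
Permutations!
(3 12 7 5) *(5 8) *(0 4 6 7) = [4, 1, 2, 12, 6, 3, 7, 8, 5, 9, 10, 11, 0] = (0 4 6 7 8 5 3 12)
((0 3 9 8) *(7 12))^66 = (12)(0 9)(3 8) = [9, 1, 2, 8, 4, 5, 6, 7, 3, 0, 10, 11, 12]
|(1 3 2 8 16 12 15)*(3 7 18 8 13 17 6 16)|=|(1 7 18 8 3 2 13 17 6 16 12 15)|=12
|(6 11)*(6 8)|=|(6 11 8)|=3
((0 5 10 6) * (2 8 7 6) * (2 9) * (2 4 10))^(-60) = (10) = [0, 1, 2, 3, 4, 5, 6, 7, 8, 9, 10]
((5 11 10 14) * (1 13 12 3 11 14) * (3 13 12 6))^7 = (5 14) = [0, 1, 2, 3, 4, 14, 6, 7, 8, 9, 10, 11, 12, 13, 5]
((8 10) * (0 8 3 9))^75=(10)=[0, 1, 2, 3, 4, 5, 6, 7, 8, 9, 10]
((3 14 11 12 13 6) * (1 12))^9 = (1 13 3 11 12 6 14) = [0, 13, 2, 11, 4, 5, 14, 7, 8, 9, 10, 12, 6, 3, 1]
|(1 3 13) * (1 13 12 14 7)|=|(1 3 12 14 7)|=5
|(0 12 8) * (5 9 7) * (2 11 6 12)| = |(0 2 11 6 12 8)(5 9 7)| = 6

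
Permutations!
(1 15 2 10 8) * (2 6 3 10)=[0, 15, 2, 10, 4, 5, 3, 7, 1, 9, 8, 11, 12, 13, 14, 6]=(1 15 6 3 10 8)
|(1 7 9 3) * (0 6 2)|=|(0 6 2)(1 7 9 3)|=12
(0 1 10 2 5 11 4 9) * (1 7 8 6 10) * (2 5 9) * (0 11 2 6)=(0 7 8)(2 9 11 4 6 10 5)=[7, 1, 9, 3, 6, 2, 10, 8, 0, 11, 5, 4]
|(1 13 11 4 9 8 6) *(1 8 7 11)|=|(1 13)(4 9 7 11)(6 8)|=4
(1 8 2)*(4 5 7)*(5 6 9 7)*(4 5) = (1 8 2)(4 6 9 7 5) = [0, 8, 1, 3, 6, 4, 9, 5, 2, 7]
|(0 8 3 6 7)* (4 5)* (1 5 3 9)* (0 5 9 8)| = 10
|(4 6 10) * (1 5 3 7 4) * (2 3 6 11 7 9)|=|(1 5 6 10)(2 3 9)(4 11 7)|=12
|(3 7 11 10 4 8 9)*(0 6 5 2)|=28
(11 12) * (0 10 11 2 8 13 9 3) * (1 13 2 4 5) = (0 10 11 12 4 5 1 13 9 3)(2 8) = [10, 13, 8, 0, 5, 1, 6, 7, 2, 3, 11, 12, 4, 9]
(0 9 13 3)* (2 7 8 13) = (0 9 2 7 8 13 3) = [9, 1, 7, 0, 4, 5, 6, 8, 13, 2, 10, 11, 12, 3]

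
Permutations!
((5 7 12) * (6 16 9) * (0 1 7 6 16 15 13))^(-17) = (0 13 15 6 5 12 7 1)(9 16) = [13, 0, 2, 3, 4, 12, 5, 1, 8, 16, 10, 11, 7, 15, 14, 6, 9]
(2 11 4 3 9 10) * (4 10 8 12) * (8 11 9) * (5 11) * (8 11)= (2 9 5 8 12 4 3 11 10)= [0, 1, 9, 11, 3, 8, 6, 7, 12, 5, 2, 10, 4]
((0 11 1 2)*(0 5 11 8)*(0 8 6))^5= (0 6)(1 2 5 11)= [6, 2, 5, 3, 4, 11, 0, 7, 8, 9, 10, 1]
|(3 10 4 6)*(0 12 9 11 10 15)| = |(0 12 9 11 10 4 6 3 15)| = 9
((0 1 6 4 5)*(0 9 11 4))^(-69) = (4 11 9 5) = [0, 1, 2, 3, 11, 4, 6, 7, 8, 5, 10, 9]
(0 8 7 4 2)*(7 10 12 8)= (0 7 4 2)(8 10 12)= [7, 1, 0, 3, 2, 5, 6, 4, 10, 9, 12, 11, 8]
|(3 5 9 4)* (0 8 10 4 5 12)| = 6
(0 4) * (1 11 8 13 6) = (0 4)(1 11 8 13 6) = [4, 11, 2, 3, 0, 5, 1, 7, 13, 9, 10, 8, 12, 6]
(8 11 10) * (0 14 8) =(0 14 8 11 10) =[14, 1, 2, 3, 4, 5, 6, 7, 11, 9, 0, 10, 12, 13, 8]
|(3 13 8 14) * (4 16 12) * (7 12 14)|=8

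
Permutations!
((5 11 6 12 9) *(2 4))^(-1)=(2 4)(5 9 12 6 11)=[0, 1, 4, 3, 2, 9, 11, 7, 8, 12, 10, 5, 6]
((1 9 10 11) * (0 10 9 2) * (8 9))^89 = (0 2 1 11 10)(8 9) = [2, 11, 1, 3, 4, 5, 6, 7, 9, 8, 0, 10]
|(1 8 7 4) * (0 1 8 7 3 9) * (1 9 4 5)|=|(0 9)(1 7 5)(3 4 8)|=6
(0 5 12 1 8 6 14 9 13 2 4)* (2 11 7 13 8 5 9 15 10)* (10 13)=(0 9 8 6 14 15 13 11 7 10 2 4)(1 5 12)=[9, 5, 4, 3, 0, 12, 14, 10, 6, 8, 2, 7, 1, 11, 15, 13]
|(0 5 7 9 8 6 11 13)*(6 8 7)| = |(0 5 6 11 13)(7 9)| = 10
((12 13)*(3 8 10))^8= (13)(3 10 8)= [0, 1, 2, 10, 4, 5, 6, 7, 3, 9, 8, 11, 12, 13]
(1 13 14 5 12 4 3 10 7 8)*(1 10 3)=[0, 13, 2, 3, 1, 12, 6, 8, 10, 9, 7, 11, 4, 14, 5]=(1 13 14 5 12 4)(7 8 10)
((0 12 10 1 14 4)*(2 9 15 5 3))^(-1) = [4, 10, 3, 5, 14, 15, 6, 7, 8, 2, 12, 11, 0, 13, 1, 9] = (0 4 14 1 10 12)(2 3 5 15 9)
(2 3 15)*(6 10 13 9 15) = [0, 1, 3, 6, 4, 5, 10, 7, 8, 15, 13, 11, 12, 9, 14, 2] = (2 3 6 10 13 9 15)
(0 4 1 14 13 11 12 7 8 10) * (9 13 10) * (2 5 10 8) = (0 4 1 14 8 9 13 11 12 7 2 5 10) = [4, 14, 5, 3, 1, 10, 6, 2, 9, 13, 0, 12, 7, 11, 8]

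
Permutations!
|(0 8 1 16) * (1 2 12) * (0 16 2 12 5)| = |(16)(0 8 12 1 2 5)| = 6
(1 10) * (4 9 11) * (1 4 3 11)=(1 10 4 9)(3 11)=[0, 10, 2, 11, 9, 5, 6, 7, 8, 1, 4, 3]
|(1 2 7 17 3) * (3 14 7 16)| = 12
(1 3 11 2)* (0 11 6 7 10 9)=(0 11 2 1 3 6 7 10 9)=[11, 3, 1, 6, 4, 5, 7, 10, 8, 0, 9, 2]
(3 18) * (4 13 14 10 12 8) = (3 18)(4 13 14 10 12 8) = [0, 1, 2, 18, 13, 5, 6, 7, 4, 9, 12, 11, 8, 14, 10, 15, 16, 17, 3]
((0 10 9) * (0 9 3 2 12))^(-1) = (0 12 2 3 10) = [12, 1, 3, 10, 4, 5, 6, 7, 8, 9, 0, 11, 2]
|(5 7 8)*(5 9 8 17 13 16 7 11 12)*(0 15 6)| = |(0 15 6)(5 11 12)(7 17 13 16)(8 9)| = 12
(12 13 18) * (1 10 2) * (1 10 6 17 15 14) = (1 6 17 15 14)(2 10)(12 13 18) = [0, 6, 10, 3, 4, 5, 17, 7, 8, 9, 2, 11, 13, 18, 1, 14, 16, 15, 12]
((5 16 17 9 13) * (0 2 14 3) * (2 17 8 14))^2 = (0 9 5 8 3 17 13 16 14) = [9, 1, 2, 17, 4, 8, 6, 7, 3, 5, 10, 11, 12, 16, 0, 15, 14, 13]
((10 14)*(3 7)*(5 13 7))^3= (3 7 13 5)(10 14)= [0, 1, 2, 7, 4, 3, 6, 13, 8, 9, 14, 11, 12, 5, 10]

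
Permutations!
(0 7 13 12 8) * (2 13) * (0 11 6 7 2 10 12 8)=(0 2 13 8 11 6 7 10 12)=[2, 1, 13, 3, 4, 5, 7, 10, 11, 9, 12, 6, 0, 8]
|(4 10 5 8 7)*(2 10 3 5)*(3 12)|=|(2 10)(3 5 8 7 4 12)|=6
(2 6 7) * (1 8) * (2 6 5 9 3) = (1 8)(2 5 9 3)(6 7) = [0, 8, 5, 2, 4, 9, 7, 6, 1, 3]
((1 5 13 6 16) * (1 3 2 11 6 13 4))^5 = (16)(1 4 5) = [0, 4, 2, 3, 5, 1, 6, 7, 8, 9, 10, 11, 12, 13, 14, 15, 16]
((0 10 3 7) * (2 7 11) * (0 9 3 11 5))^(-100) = (0 7)(2 5)(3 11)(9 10) = [7, 1, 5, 11, 4, 2, 6, 0, 8, 10, 9, 3]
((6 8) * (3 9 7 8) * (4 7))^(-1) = (3 6 8 7 4 9) = [0, 1, 2, 6, 9, 5, 8, 4, 7, 3]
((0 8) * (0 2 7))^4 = (8) = [0, 1, 2, 3, 4, 5, 6, 7, 8]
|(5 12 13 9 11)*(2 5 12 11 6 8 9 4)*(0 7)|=|(0 7)(2 5 11 12 13 4)(6 8 9)|=6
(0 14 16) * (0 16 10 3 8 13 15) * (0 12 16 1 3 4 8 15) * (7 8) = (0 14 10 4 7 8 13)(1 3 15 12 16) = [14, 3, 2, 15, 7, 5, 6, 8, 13, 9, 4, 11, 16, 0, 10, 12, 1]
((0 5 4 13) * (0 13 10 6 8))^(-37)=(13)(0 8 6 10 4 5)=[8, 1, 2, 3, 5, 0, 10, 7, 6, 9, 4, 11, 12, 13]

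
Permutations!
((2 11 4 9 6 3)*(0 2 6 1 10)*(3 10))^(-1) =(0 10 6 3 1 9 4 11 2) =[10, 9, 0, 1, 11, 5, 3, 7, 8, 4, 6, 2]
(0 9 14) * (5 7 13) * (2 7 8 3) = (0 9 14)(2 7 13 5 8 3) = [9, 1, 7, 2, 4, 8, 6, 13, 3, 14, 10, 11, 12, 5, 0]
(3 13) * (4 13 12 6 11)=(3 12 6 11 4 13)=[0, 1, 2, 12, 13, 5, 11, 7, 8, 9, 10, 4, 6, 3]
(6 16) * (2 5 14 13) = (2 5 14 13)(6 16) = [0, 1, 5, 3, 4, 14, 16, 7, 8, 9, 10, 11, 12, 2, 13, 15, 6]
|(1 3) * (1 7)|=|(1 3 7)|=3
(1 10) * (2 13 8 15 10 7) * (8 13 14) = (1 7 2 14 8 15 10) = [0, 7, 14, 3, 4, 5, 6, 2, 15, 9, 1, 11, 12, 13, 8, 10]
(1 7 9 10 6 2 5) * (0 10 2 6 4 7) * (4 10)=(10)(0 4 7 9 2 5 1)=[4, 0, 5, 3, 7, 1, 6, 9, 8, 2, 10]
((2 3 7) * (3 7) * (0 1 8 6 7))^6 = (8) = [0, 1, 2, 3, 4, 5, 6, 7, 8]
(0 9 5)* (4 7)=[9, 1, 2, 3, 7, 0, 6, 4, 8, 5]=(0 9 5)(4 7)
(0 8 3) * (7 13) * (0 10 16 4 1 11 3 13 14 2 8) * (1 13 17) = (1 11 3 10 16 4 13 7 14 2 8 17) = [0, 11, 8, 10, 13, 5, 6, 14, 17, 9, 16, 3, 12, 7, 2, 15, 4, 1]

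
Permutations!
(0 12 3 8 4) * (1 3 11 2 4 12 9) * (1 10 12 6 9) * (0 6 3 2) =(0 1 2 4 6 9 10 12 11)(3 8) =[1, 2, 4, 8, 6, 5, 9, 7, 3, 10, 12, 0, 11]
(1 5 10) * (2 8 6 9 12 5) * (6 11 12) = (1 2 8 11 12 5 10)(6 9) = [0, 2, 8, 3, 4, 10, 9, 7, 11, 6, 1, 12, 5]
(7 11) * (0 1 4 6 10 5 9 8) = (0 1 4 6 10 5 9 8)(7 11) = [1, 4, 2, 3, 6, 9, 10, 11, 0, 8, 5, 7]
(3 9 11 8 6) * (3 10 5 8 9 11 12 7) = [0, 1, 2, 11, 4, 8, 10, 3, 6, 12, 5, 9, 7] = (3 11 9 12 7)(5 8 6 10)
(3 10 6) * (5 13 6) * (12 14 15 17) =[0, 1, 2, 10, 4, 13, 3, 7, 8, 9, 5, 11, 14, 6, 15, 17, 16, 12] =(3 10 5 13 6)(12 14 15 17)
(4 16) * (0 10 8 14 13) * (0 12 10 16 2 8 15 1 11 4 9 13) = [16, 11, 8, 3, 2, 5, 6, 7, 14, 13, 15, 4, 10, 12, 0, 1, 9] = (0 16 9 13 12 10 15 1 11 4 2 8 14)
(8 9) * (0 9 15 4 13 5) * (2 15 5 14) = (0 9 8 5)(2 15 4 13 14) = [9, 1, 15, 3, 13, 0, 6, 7, 5, 8, 10, 11, 12, 14, 2, 4]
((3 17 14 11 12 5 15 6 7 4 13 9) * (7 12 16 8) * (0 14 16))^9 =(3 17 16 8 7 4 13 9)(5 15 6 12) =[0, 1, 2, 17, 13, 15, 12, 4, 7, 3, 10, 11, 5, 9, 14, 6, 8, 16]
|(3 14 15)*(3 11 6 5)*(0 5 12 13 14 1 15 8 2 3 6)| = |(0 5 6 12 13 14 8 2 3 1 15 11)| = 12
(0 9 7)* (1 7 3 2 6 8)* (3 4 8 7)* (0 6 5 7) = (0 9 4 8 1 3 2 5 7 6) = [9, 3, 5, 2, 8, 7, 0, 6, 1, 4]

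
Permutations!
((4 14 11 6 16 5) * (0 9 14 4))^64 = (0 9 14 11 6 16 5) = [9, 1, 2, 3, 4, 0, 16, 7, 8, 14, 10, 6, 12, 13, 11, 15, 5]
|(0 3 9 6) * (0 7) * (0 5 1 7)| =|(0 3 9 6)(1 7 5)| =12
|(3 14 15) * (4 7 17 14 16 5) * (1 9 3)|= |(1 9 3 16 5 4 7 17 14 15)|= 10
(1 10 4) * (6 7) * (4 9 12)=(1 10 9 12 4)(6 7)=[0, 10, 2, 3, 1, 5, 7, 6, 8, 12, 9, 11, 4]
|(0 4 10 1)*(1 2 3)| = |(0 4 10 2 3 1)| = 6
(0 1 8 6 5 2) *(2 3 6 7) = [1, 8, 0, 6, 4, 3, 5, 2, 7] = (0 1 8 7 2)(3 6 5)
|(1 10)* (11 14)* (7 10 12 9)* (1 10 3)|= 10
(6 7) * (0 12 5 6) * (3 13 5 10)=(0 12 10 3 13 5 6 7)=[12, 1, 2, 13, 4, 6, 7, 0, 8, 9, 3, 11, 10, 5]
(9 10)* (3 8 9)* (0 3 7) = (0 3 8 9 10 7) = [3, 1, 2, 8, 4, 5, 6, 0, 9, 10, 7]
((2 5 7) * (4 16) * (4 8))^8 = (2 7 5)(4 8 16) = [0, 1, 7, 3, 8, 2, 6, 5, 16, 9, 10, 11, 12, 13, 14, 15, 4]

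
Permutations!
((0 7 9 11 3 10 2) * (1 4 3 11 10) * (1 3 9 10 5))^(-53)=(11)(0 2 10 7)(1 5 9 4)=[2, 5, 10, 3, 1, 9, 6, 0, 8, 4, 7, 11]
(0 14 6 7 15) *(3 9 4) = [14, 1, 2, 9, 3, 5, 7, 15, 8, 4, 10, 11, 12, 13, 6, 0] = (0 14 6 7 15)(3 9 4)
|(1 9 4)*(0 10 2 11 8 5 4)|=|(0 10 2 11 8 5 4 1 9)|=9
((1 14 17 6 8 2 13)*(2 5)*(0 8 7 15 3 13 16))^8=(17)(0 2 8 16 5)=[2, 1, 8, 3, 4, 0, 6, 7, 16, 9, 10, 11, 12, 13, 14, 15, 5, 17]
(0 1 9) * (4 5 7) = (0 1 9)(4 5 7) = [1, 9, 2, 3, 5, 7, 6, 4, 8, 0]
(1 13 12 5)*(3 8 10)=[0, 13, 2, 8, 4, 1, 6, 7, 10, 9, 3, 11, 5, 12]=(1 13 12 5)(3 8 10)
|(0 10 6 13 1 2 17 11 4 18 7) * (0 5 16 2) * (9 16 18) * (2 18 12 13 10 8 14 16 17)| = |(0 8 14 16 18 7 5 12 13 1)(4 9 17 11)(6 10)| = 20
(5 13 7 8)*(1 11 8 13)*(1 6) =(1 11 8 5 6)(7 13) =[0, 11, 2, 3, 4, 6, 1, 13, 5, 9, 10, 8, 12, 7]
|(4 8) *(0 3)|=|(0 3)(4 8)|=2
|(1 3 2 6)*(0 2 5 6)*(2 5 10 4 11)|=|(0 5 6 1 3 10 4 11 2)|=9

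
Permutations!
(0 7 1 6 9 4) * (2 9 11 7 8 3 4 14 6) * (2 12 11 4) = (0 8 3 2 9 14 6 4)(1 12 11 7) = [8, 12, 9, 2, 0, 5, 4, 1, 3, 14, 10, 7, 11, 13, 6]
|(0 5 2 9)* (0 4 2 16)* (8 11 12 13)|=12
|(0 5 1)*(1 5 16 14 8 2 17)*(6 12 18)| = |(0 16 14 8 2 17 1)(6 12 18)| = 21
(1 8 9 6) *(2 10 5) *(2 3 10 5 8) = (1 2 5 3 10 8 9 6) = [0, 2, 5, 10, 4, 3, 1, 7, 9, 6, 8]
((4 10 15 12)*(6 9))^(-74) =[0, 1, 2, 3, 15, 5, 6, 7, 8, 9, 12, 11, 10, 13, 14, 4] =(4 15)(10 12)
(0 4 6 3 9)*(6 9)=[4, 1, 2, 6, 9, 5, 3, 7, 8, 0]=(0 4 9)(3 6)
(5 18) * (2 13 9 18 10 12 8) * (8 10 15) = (2 13 9 18 5 15 8)(10 12) = [0, 1, 13, 3, 4, 15, 6, 7, 2, 18, 12, 11, 10, 9, 14, 8, 16, 17, 5]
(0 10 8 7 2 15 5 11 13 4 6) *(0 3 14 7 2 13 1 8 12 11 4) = (0 10 12 11 1 8 2 15 5 4 6 3 14 7 13) = [10, 8, 15, 14, 6, 4, 3, 13, 2, 9, 12, 1, 11, 0, 7, 5]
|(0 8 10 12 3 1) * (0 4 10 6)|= |(0 8 6)(1 4 10 12 3)|= 15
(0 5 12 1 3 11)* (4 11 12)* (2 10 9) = (0 5 4 11)(1 3 12)(2 10 9) = [5, 3, 10, 12, 11, 4, 6, 7, 8, 2, 9, 0, 1]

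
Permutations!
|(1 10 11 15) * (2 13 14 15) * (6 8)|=14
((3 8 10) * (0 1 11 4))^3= [4, 0, 2, 3, 11, 5, 6, 7, 8, 9, 10, 1]= (0 4 11 1)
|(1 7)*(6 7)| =3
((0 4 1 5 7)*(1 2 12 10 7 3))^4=(0 10 2)(1 5 3)(4 7 12)=[10, 5, 0, 1, 7, 3, 6, 12, 8, 9, 2, 11, 4]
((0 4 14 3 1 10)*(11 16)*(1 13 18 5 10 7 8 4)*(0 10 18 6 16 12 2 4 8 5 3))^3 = (0 5 13 11 4 1 18 6 12 14 7 3 16 2) = [5, 18, 0, 16, 1, 13, 12, 3, 8, 9, 10, 4, 14, 11, 7, 15, 2, 17, 6]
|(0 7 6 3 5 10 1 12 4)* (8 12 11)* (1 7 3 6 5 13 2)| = |(0 3 13 2 1 11 8 12 4)(5 10 7)| = 9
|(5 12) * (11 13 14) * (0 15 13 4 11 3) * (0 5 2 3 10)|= |(0 15 13 14 10)(2 3 5 12)(4 11)|= 20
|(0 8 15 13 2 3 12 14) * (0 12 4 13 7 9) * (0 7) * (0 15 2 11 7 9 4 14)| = |(15)(0 8 2 3 14 12)(4 13 11 7)| = 12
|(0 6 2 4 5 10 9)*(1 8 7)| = |(0 6 2 4 5 10 9)(1 8 7)| = 21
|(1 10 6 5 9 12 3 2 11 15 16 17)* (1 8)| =13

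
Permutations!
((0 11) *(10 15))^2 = (15) = [0, 1, 2, 3, 4, 5, 6, 7, 8, 9, 10, 11, 12, 13, 14, 15]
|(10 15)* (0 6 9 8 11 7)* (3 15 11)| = |(0 6 9 8 3 15 10 11 7)| = 9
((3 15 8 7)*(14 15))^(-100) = (15) = [0, 1, 2, 3, 4, 5, 6, 7, 8, 9, 10, 11, 12, 13, 14, 15]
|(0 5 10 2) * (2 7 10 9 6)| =|(0 5 9 6 2)(7 10)| =10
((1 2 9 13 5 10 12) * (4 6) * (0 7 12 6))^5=(0 9 4 2 6 1 10 12 5 7 13)=[9, 10, 6, 3, 2, 7, 1, 13, 8, 4, 12, 11, 5, 0]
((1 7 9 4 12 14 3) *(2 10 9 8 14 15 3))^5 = (1 10 3 2 15 14 12 8 4 7 9) = [0, 10, 15, 2, 7, 5, 6, 9, 4, 1, 3, 11, 8, 13, 12, 14]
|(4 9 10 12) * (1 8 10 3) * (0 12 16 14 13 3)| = 28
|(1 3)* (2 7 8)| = |(1 3)(2 7 8)| = 6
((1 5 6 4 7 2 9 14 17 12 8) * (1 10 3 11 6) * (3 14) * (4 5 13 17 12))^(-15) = (1 3 4 5 9 17 6 2 13 11 7)(8 10 14 12) = [0, 3, 13, 4, 5, 9, 2, 1, 10, 17, 14, 7, 8, 11, 12, 15, 16, 6]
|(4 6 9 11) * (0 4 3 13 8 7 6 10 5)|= 28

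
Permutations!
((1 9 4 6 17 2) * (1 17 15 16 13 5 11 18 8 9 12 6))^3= (1 15 5 8)(2 17)(4 6 13 18)(9 12 16 11)= [0, 15, 17, 3, 6, 8, 13, 7, 1, 12, 10, 9, 16, 18, 14, 5, 11, 2, 4]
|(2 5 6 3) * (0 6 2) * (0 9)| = |(0 6 3 9)(2 5)| = 4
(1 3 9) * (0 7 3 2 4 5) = (0 7 3 9 1 2 4 5) = [7, 2, 4, 9, 5, 0, 6, 3, 8, 1]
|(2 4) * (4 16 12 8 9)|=6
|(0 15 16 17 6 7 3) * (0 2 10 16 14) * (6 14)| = |(0 15 6 7 3 2 10 16 17 14)| = 10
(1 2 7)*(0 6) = (0 6)(1 2 7) = [6, 2, 7, 3, 4, 5, 0, 1]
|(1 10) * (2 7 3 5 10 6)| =|(1 6 2 7 3 5 10)| =7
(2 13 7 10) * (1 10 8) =(1 10 2 13 7 8) =[0, 10, 13, 3, 4, 5, 6, 8, 1, 9, 2, 11, 12, 7]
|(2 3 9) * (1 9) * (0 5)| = |(0 5)(1 9 2 3)| = 4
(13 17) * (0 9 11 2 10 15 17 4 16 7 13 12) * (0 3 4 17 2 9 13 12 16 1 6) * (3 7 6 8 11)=(0 13 17 16 6)(1 8 11 9 3 4)(2 10 15)(7 12)=[13, 8, 10, 4, 1, 5, 0, 12, 11, 3, 15, 9, 7, 17, 14, 2, 6, 16]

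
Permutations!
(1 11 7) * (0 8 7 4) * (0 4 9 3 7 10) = (0 8 10)(1 11 9 3 7) = [8, 11, 2, 7, 4, 5, 6, 1, 10, 3, 0, 9]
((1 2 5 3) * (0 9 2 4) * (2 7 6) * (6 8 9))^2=(0 2 3 4 6 5 1)(7 9 8)=[2, 0, 3, 4, 6, 1, 5, 9, 7, 8]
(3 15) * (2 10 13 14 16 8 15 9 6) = (2 10 13 14 16 8 15 3 9 6) = [0, 1, 10, 9, 4, 5, 2, 7, 15, 6, 13, 11, 12, 14, 16, 3, 8]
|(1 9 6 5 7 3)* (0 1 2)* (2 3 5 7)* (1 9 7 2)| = |(0 9 6 2)(1 7 5)| = 12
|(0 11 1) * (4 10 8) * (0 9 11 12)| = 6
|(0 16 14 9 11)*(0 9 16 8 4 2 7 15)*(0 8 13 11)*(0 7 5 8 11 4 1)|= 28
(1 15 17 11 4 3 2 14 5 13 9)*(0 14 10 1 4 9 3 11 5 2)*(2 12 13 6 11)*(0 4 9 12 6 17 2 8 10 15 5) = (0 14 6 11 12 13 3 4 8 10 1 5 17)(2 15) = [14, 5, 15, 4, 8, 17, 11, 7, 10, 9, 1, 12, 13, 3, 6, 2, 16, 0]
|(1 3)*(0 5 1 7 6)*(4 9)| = 6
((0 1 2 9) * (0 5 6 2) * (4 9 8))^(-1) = (0 1)(2 6 5 9 4 8) = [1, 0, 6, 3, 8, 9, 5, 7, 2, 4]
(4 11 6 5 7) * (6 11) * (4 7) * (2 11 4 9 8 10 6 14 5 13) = (2 11 4 14 5 9 8 10 6 13) = [0, 1, 11, 3, 14, 9, 13, 7, 10, 8, 6, 4, 12, 2, 5]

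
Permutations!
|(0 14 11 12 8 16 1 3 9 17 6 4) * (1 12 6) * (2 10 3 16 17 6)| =45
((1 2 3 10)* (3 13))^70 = (13) = [0, 1, 2, 3, 4, 5, 6, 7, 8, 9, 10, 11, 12, 13]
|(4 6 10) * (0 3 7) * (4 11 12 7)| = 8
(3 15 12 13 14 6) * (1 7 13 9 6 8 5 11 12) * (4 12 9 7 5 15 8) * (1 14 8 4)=(1 5 11 9 6 3 4 12 7 13 8 15 14)=[0, 5, 2, 4, 12, 11, 3, 13, 15, 6, 10, 9, 7, 8, 1, 14]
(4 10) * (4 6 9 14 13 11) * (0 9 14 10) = (0 9 10 6 14 13 11 4) = [9, 1, 2, 3, 0, 5, 14, 7, 8, 10, 6, 4, 12, 11, 13]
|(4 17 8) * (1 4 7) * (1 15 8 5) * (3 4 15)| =|(1 15 8 7 3 4 17 5)| =8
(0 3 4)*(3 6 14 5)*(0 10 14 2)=[6, 1, 0, 4, 10, 3, 2, 7, 8, 9, 14, 11, 12, 13, 5]=(0 6 2)(3 4 10 14 5)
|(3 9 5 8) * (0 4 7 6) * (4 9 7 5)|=8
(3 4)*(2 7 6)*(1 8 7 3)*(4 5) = [0, 8, 3, 5, 1, 4, 2, 6, 7] = (1 8 7 6 2 3 5 4)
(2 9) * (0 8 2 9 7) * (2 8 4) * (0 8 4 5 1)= [5, 0, 7, 3, 2, 1, 6, 8, 4, 9]= (9)(0 5 1)(2 7 8 4)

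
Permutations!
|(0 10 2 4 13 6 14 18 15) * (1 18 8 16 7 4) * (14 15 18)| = 12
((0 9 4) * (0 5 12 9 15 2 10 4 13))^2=(0 2 4 12 13 15 10 5 9)=[2, 1, 4, 3, 12, 9, 6, 7, 8, 0, 5, 11, 13, 15, 14, 10]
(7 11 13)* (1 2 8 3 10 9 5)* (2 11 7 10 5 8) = (1 11 13 10 9 8 3 5) = [0, 11, 2, 5, 4, 1, 6, 7, 3, 8, 9, 13, 12, 10]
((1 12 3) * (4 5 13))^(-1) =(1 3 12)(4 13 5) =[0, 3, 2, 12, 13, 4, 6, 7, 8, 9, 10, 11, 1, 5]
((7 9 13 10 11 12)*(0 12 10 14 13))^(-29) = (0 9 7 12)(10 11)(13 14) = [9, 1, 2, 3, 4, 5, 6, 12, 8, 7, 11, 10, 0, 14, 13]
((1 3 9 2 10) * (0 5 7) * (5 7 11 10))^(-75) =(0 7)(1 9 5 10 3 2 11) =[7, 9, 11, 2, 4, 10, 6, 0, 8, 5, 3, 1]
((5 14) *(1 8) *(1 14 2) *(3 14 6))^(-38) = (1 14 8 5 6 2 3) = [0, 14, 3, 1, 4, 6, 2, 7, 5, 9, 10, 11, 12, 13, 8]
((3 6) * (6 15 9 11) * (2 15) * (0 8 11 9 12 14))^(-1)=(0 14 12 15 2 3 6 11 8)=[14, 1, 3, 6, 4, 5, 11, 7, 0, 9, 10, 8, 15, 13, 12, 2]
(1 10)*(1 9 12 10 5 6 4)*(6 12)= [0, 5, 2, 3, 1, 12, 4, 7, 8, 6, 9, 11, 10]= (1 5 12 10 9 6 4)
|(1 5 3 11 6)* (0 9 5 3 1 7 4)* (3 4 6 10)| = 30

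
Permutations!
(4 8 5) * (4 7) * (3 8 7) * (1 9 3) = (1 9 3 8 5)(4 7) = [0, 9, 2, 8, 7, 1, 6, 4, 5, 3]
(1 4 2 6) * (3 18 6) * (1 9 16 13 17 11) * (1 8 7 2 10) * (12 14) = (1 4 10)(2 3 18 6 9 16 13 17 11 8 7)(12 14) = [0, 4, 3, 18, 10, 5, 9, 2, 7, 16, 1, 8, 14, 17, 12, 15, 13, 11, 6]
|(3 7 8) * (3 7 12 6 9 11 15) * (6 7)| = 8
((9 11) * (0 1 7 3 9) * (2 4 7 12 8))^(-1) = (0 11 9 3 7 4 2 8 12 1) = [11, 0, 8, 7, 2, 5, 6, 4, 12, 3, 10, 9, 1]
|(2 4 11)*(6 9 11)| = 5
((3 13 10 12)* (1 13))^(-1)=[0, 3, 2, 12, 4, 5, 6, 7, 8, 9, 13, 11, 10, 1]=(1 3 12 10 13)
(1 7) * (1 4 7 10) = (1 10)(4 7) = [0, 10, 2, 3, 7, 5, 6, 4, 8, 9, 1]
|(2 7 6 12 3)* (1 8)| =10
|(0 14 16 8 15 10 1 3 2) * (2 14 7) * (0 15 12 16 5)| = 9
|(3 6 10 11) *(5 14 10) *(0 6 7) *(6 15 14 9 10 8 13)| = 12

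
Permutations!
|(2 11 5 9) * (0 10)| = 4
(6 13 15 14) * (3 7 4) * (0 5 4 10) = (0 5 4 3 7 10)(6 13 15 14) = [5, 1, 2, 7, 3, 4, 13, 10, 8, 9, 0, 11, 12, 15, 6, 14]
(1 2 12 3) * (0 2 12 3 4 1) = (0 2 3)(1 12 4) = [2, 12, 3, 0, 1, 5, 6, 7, 8, 9, 10, 11, 4]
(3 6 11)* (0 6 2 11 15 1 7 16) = (0 6 15 1 7 16)(2 11 3) = [6, 7, 11, 2, 4, 5, 15, 16, 8, 9, 10, 3, 12, 13, 14, 1, 0]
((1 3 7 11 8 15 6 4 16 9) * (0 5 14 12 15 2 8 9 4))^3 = (0 12)(1 11 3 9 7)(2 8)(4 16)(5 15)(6 14) = [12, 11, 8, 9, 16, 15, 14, 1, 2, 7, 10, 3, 0, 13, 6, 5, 4]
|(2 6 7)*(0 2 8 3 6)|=4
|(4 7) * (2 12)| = |(2 12)(4 7)| = 2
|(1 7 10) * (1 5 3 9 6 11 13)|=9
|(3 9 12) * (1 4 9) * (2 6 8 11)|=|(1 4 9 12 3)(2 6 8 11)|=20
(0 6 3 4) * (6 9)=(0 9 6 3 4)=[9, 1, 2, 4, 0, 5, 3, 7, 8, 6]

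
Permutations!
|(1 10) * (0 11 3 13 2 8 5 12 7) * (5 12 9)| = |(0 11 3 13 2 8 12 7)(1 10)(5 9)| = 8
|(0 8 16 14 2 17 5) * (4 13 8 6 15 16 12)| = 8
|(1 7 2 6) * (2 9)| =5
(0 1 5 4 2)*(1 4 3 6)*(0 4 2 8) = (0 2 4 8)(1 5 3 6) = [2, 5, 4, 6, 8, 3, 1, 7, 0]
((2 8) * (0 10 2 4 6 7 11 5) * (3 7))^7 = (0 7 4 10 11 6 2 5 3 8) = [7, 1, 5, 8, 10, 3, 2, 4, 0, 9, 11, 6]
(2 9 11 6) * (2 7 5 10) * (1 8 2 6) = (1 8 2 9 11)(5 10 6 7) = [0, 8, 9, 3, 4, 10, 7, 5, 2, 11, 6, 1]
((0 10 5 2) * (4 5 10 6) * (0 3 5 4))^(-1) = (10)(0 6)(2 5 3) = [6, 1, 5, 2, 4, 3, 0, 7, 8, 9, 10]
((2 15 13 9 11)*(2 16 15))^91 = (9 11 16 15 13) = [0, 1, 2, 3, 4, 5, 6, 7, 8, 11, 10, 16, 12, 9, 14, 13, 15]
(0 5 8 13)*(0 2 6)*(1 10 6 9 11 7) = (0 5 8 13 2 9 11 7 1 10 6) = [5, 10, 9, 3, 4, 8, 0, 1, 13, 11, 6, 7, 12, 2]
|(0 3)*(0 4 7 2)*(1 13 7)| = |(0 3 4 1 13 7 2)| = 7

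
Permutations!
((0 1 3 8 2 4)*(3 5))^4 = (0 8 1 2 5 4 3) = [8, 2, 5, 0, 3, 4, 6, 7, 1]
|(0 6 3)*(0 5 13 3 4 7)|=|(0 6 4 7)(3 5 13)|=12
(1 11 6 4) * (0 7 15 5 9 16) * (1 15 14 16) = [7, 11, 2, 3, 15, 9, 4, 14, 8, 1, 10, 6, 12, 13, 16, 5, 0] = (0 7 14 16)(1 11 6 4 15 5 9)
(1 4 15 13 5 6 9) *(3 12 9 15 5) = (1 4 5 6 15 13 3 12 9) = [0, 4, 2, 12, 5, 6, 15, 7, 8, 1, 10, 11, 9, 3, 14, 13]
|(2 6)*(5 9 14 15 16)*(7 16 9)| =6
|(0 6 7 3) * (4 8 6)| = 6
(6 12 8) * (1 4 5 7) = [0, 4, 2, 3, 5, 7, 12, 1, 6, 9, 10, 11, 8] = (1 4 5 7)(6 12 8)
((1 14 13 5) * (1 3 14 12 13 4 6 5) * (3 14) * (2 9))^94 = (1 12 13)(4 5)(6 14) = [0, 12, 2, 3, 5, 4, 14, 7, 8, 9, 10, 11, 13, 1, 6]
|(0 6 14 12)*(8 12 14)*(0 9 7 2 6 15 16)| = 6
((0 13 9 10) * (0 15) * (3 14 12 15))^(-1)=(0 15 12 14 3 10 9 13)=[15, 1, 2, 10, 4, 5, 6, 7, 8, 13, 9, 11, 14, 0, 3, 12]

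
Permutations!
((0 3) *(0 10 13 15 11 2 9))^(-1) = [9, 1, 11, 0, 4, 5, 6, 7, 8, 2, 3, 15, 12, 10, 14, 13] = (0 9 2 11 15 13 10 3)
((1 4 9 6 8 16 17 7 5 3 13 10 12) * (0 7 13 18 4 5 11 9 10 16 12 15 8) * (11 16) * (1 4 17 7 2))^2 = (0 1 3 17 11 6 2 5 18 13 9)(4 15 12 10 8) = [1, 3, 5, 17, 15, 18, 2, 7, 4, 0, 8, 6, 10, 9, 14, 12, 16, 11, 13]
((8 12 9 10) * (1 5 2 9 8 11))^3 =[0, 9, 11, 3, 4, 10, 6, 7, 12, 1, 5, 2, 8] =(1 9)(2 11)(5 10)(8 12)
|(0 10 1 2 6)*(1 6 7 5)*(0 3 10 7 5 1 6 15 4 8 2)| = |(0 7 1)(2 5 6 3 10 15 4 8)| = 24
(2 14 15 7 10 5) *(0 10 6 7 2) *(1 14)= (0 10 5)(1 14 15 2)(6 7)= [10, 14, 1, 3, 4, 0, 7, 6, 8, 9, 5, 11, 12, 13, 15, 2]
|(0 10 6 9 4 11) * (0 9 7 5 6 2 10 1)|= |(0 1)(2 10)(4 11 9)(5 6 7)|= 6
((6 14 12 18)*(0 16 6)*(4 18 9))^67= (0 14 4 16 12 18 6 9)= [14, 1, 2, 3, 16, 5, 9, 7, 8, 0, 10, 11, 18, 13, 4, 15, 12, 17, 6]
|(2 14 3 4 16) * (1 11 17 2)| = |(1 11 17 2 14 3 4 16)| = 8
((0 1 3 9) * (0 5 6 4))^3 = (0 9 4 3 6 1 5) = [9, 5, 2, 6, 3, 0, 1, 7, 8, 4]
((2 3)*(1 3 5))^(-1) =(1 5 2 3) =[0, 5, 3, 1, 4, 2]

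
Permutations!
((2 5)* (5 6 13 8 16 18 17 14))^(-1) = (2 5 14 17 18 16 8 13 6) = [0, 1, 5, 3, 4, 14, 2, 7, 13, 9, 10, 11, 12, 6, 17, 15, 8, 18, 16]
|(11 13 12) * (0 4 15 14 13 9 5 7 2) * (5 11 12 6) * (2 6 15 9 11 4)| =6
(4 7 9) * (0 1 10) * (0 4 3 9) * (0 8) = [1, 10, 2, 9, 7, 5, 6, 8, 0, 3, 4] = (0 1 10 4 7 8)(3 9)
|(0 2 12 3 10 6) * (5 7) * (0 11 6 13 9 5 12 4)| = 42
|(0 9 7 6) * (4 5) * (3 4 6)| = |(0 9 7 3 4 5 6)| = 7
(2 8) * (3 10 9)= (2 8)(3 10 9)= [0, 1, 8, 10, 4, 5, 6, 7, 2, 3, 9]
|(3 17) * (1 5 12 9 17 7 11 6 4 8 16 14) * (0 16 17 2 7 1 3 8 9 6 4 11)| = |(0 16 14 3 1 5 12 6 11 4 9 2 7)(8 17)| = 26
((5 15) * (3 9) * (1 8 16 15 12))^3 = (1 15)(3 9)(5 8)(12 16) = [0, 15, 2, 9, 4, 8, 6, 7, 5, 3, 10, 11, 16, 13, 14, 1, 12]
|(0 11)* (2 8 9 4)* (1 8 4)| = |(0 11)(1 8 9)(2 4)| = 6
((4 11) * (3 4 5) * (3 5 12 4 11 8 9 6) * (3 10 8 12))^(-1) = (3 11)(4 12)(6 9 8 10) = [0, 1, 2, 11, 12, 5, 9, 7, 10, 8, 6, 3, 4]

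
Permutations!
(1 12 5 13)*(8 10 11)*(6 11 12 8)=(1 8 10 12 5 13)(6 11)=[0, 8, 2, 3, 4, 13, 11, 7, 10, 9, 12, 6, 5, 1]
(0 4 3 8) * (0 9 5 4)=(3 8 9 5 4)=[0, 1, 2, 8, 3, 4, 6, 7, 9, 5]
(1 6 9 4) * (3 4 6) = [0, 3, 2, 4, 1, 5, 9, 7, 8, 6] = (1 3 4)(6 9)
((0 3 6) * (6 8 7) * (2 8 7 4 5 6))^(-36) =(0 8)(2 6)(3 4)(5 7) =[8, 1, 6, 4, 3, 7, 2, 5, 0]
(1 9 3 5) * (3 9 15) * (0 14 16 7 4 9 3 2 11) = (0 14 16 7 4 9 3 5 1 15 2 11) = [14, 15, 11, 5, 9, 1, 6, 4, 8, 3, 10, 0, 12, 13, 16, 2, 7]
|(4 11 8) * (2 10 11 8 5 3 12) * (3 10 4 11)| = |(2 4 8 11 5 10 3 12)| = 8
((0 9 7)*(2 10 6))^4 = [9, 1, 10, 3, 4, 5, 2, 0, 8, 7, 6] = (0 9 7)(2 10 6)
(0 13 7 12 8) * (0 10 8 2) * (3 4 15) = (0 13 7 12 2)(3 4 15)(8 10) = [13, 1, 0, 4, 15, 5, 6, 12, 10, 9, 8, 11, 2, 7, 14, 3]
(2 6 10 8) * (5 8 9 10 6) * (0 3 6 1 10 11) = (0 3 6 1 10 9 11)(2 5 8) = [3, 10, 5, 6, 4, 8, 1, 7, 2, 11, 9, 0]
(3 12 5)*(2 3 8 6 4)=(2 3 12 5 8 6 4)=[0, 1, 3, 12, 2, 8, 4, 7, 6, 9, 10, 11, 5]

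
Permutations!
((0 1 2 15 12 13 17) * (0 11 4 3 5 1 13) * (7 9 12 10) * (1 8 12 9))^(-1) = [12, 7, 1, 4, 11, 3, 6, 10, 5, 9, 15, 17, 8, 0, 14, 2, 16, 13] = (0 12 8 5 3 4 11 17 13)(1 7 10 15 2)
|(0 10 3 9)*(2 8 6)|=12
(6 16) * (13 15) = (6 16)(13 15) = [0, 1, 2, 3, 4, 5, 16, 7, 8, 9, 10, 11, 12, 15, 14, 13, 6]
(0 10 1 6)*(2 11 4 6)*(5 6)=[10, 2, 11, 3, 5, 6, 0, 7, 8, 9, 1, 4]=(0 10 1 2 11 4 5 6)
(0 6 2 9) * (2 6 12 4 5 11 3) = [12, 1, 9, 2, 5, 11, 6, 7, 8, 0, 10, 3, 4] = (0 12 4 5 11 3 2 9)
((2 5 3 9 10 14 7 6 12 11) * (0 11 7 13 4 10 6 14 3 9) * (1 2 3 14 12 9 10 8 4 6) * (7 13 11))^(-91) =(14)(4 8) =[0, 1, 2, 3, 8, 5, 6, 7, 4, 9, 10, 11, 12, 13, 14]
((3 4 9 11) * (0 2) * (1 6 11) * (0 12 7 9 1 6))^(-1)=(0 1 4 3 11 6 9 7 12 2)=[1, 4, 0, 11, 3, 5, 9, 12, 8, 7, 10, 6, 2]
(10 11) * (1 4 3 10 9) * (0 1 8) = (0 1 4 3 10 11 9 8) = [1, 4, 2, 10, 3, 5, 6, 7, 0, 8, 11, 9]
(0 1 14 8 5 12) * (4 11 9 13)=(0 1 14 8 5 12)(4 11 9 13)=[1, 14, 2, 3, 11, 12, 6, 7, 5, 13, 10, 9, 0, 4, 8]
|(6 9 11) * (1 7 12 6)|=|(1 7 12 6 9 11)|=6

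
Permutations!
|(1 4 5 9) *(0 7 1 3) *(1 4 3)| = |(0 7 4 5 9 1 3)| = 7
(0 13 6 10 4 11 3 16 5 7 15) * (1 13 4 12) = (0 4 11 3 16 5 7 15)(1 13 6 10 12) = [4, 13, 2, 16, 11, 7, 10, 15, 8, 9, 12, 3, 1, 6, 14, 0, 5]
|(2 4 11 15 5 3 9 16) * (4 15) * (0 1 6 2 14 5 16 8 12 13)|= |(0 1 6 2 15 16 14 5 3 9 8 12 13)(4 11)|= 26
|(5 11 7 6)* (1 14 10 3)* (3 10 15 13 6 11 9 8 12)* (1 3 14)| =8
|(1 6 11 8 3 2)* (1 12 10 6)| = |(2 12 10 6 11 8 3)| = 7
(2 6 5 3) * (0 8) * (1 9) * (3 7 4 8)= [3, 9, 6, 2, 8, 7, 5, 4, 0, 1]= (0 3 2 6 5 7 4 8)(1 9)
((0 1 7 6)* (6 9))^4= (0 6 9 7 1)= [6, 0, 2, 3, 4, 5, 9, 1, 8, 7]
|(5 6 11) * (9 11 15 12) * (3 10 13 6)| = |(3 10 13 6 15 12 9 11 5)| = 9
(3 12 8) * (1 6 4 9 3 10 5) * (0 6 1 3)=(0 6 4 9)(3 12 8 10 5)=[6, 1, 2, 12, 9, 3, 4, 7, 10, 0, 5, 11, 8]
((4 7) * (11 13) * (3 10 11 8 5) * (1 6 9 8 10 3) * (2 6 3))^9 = [0, 2, 9, 6, 7, 3, 8, 4, 1, 5, 10, 11, 12, 13] = (13)(1 2 9 5 3 6 8)(4 7)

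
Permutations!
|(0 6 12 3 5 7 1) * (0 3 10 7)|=8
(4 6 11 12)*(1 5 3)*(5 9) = (1 9 5 3)(4 6 11 12) = [0, 9, 2, 1, 6, 3, 11, 7, 8, 5, 10, 12, 4]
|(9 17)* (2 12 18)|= |(2 12 18)(9 17)|= 6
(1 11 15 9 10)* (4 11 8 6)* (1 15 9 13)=(1 8 6 4 11 9 10 15 13)=[0, 8, 2, 3, 11, 5, 4, 7, 6, 10, 15, 9, 12, 1, 14, 13]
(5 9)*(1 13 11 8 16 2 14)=[0, 13, 14, 3, 4, 9, 6, 7, 16, 5, 10, 8, 12, 11, 1, 15, 2]=(1 13 11 8 16 2 14)(5 9)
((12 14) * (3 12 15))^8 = (15) = [0, 1, 2, 3, 4, 5, 6, 7, 8, 9, 10, 11, 12, 13, 14, 15]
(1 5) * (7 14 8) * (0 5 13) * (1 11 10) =[5, 13, 2, 3, 4, 11, 6, 14, 7, 9, 1, 10, 12, 0, 8] =(0 5 11 10 1 13)(7 14 8)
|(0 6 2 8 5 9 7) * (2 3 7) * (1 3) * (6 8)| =|(0 8 5 9 2 6 1 3 7)| =9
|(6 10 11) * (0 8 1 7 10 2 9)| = 9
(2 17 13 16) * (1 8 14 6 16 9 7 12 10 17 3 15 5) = [0, 8, 3, 15, 4, 1, 16, 12, 14, 7, 17, 11, 10, 9, 6, 5, 2, 13] = (1 8 14 6 16 2 3 15 5)(7 12 10 17 13 9)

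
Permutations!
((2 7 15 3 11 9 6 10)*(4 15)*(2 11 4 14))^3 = (15)(6 9 11 10) = [0, 1, 2, 3, 4, 5, 9, 7, 8, 11, 6, 10, 12, 13, 14, 15]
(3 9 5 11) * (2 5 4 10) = (2 5 11 3 9 4 10) = [0, 1, 5, 9, 10, 11, 6, 7, 8, 4, 2, 3]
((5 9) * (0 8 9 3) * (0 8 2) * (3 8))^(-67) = (0 2)(5 9 8) = [2, 1, 0, 3, 4, 9, 6, 7, 5, 8]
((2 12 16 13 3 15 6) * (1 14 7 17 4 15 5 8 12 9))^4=[0, 4, 7, 16, 9, 13, 14, 6, 3, 17, 10, 11, 5, 12, 15, 1, 8, 2]=(1 4 9 17 2 7 6 14 15)(3 16 8)(5 13 12)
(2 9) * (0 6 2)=(0 6 2 9)=[6, 1, 9, 3, 4, 5, 2, 7, 8, 0]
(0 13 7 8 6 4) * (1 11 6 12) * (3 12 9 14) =(0 13 7 8 9 14 3 12 1 11 6 4) =[13, 11, 2, 12, 0, 5, 4, 8, 9, 14, 10, 6, 1, 7, 3]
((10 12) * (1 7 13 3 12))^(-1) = (1 10 12 3 13 7) = [0, 10, 2, 13, 4, 5, 6, 1, 8, 9, 12, 11, 3, 7]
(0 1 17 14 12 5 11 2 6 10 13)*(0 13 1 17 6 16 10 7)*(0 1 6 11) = (0 17 14 12 5)(1 11 2 16 10 6 7) = [17, 11, 16, 3, 4, 0, 7, 1, 8, 9, 6, 2, 5, 13, 12, 15, 10, 14]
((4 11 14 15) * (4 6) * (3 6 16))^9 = (3 4 14 16 6 11 15) = [0, 1, 2, 4, 14, 5, 11, 7, 8, 9, 10, 15, 12, 13, 16, 3, 6]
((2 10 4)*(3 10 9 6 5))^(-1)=(2 4 10 3 5 6 9)=[0, 1, 4, 5, 10, 6, 9, 7, 8, 2, 3]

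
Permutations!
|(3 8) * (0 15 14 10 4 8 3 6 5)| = |(0 15 14 10 4 8 6 5)| = 8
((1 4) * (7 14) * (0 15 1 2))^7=(0 1 2 15 4)(7 14)=[1, 2, 15, 3, 0, 5, 6, 14, 8, 9, 10, 11, 12, 13, 7, 4]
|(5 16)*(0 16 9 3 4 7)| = |(0 16 5 9 3 4 7)| = 7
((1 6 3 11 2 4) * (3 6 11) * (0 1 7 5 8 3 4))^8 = (11)(3 5 4 8 7) = [0, 1, 2, 5, 8, 4, 6, 3, 7, 9, 10, 11]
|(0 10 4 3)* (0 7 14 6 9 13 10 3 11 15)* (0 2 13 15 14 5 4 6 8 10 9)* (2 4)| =|(0 3 7 5 2 13 9 15 4 11 14 8 10 6)| =14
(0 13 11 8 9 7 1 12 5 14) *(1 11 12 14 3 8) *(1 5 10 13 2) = [2, 14, 1, 8, 4, 3, 6, 11, 9, 7, 13, 5, 10, 12, 0] = (0 2 1 14)(3 8 9 7 11 5)(10 13 12)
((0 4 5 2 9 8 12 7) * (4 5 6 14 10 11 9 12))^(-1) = (0 7 12 2 5)(4 8 9 11 10 14 6) = [7, 1, 5, 3, 8, 0, 4, 12, 9, 11, 14, 10, 2, 13, 6]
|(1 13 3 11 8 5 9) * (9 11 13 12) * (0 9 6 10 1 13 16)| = 60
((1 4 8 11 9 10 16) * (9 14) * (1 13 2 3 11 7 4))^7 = (2 13 16 10 9 14 11 3)(4 8 7) = [0, 1, 13, 2, 8, 5, 6, 4, 7, 14, 9, 3, 12, 16, 11, 15, 10]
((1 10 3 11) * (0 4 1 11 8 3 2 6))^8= (11)(0 1 2)(4 10 6)= [1, 2, 0, 3, 10, 5, 4, 7, 8, 9, 6, 11]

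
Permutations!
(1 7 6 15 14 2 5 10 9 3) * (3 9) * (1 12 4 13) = (1 7 6 15 14 2 5 10 3 12 4 13) = [0, 7, 5, 12, 13, 10, 15, 6, 8, 9, 3, 11, 4, 1, 2, 14]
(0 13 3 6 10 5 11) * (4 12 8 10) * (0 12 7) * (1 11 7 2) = (0 13 3 6 4 2 1 11 12 8 10 5 7) = [13, 11, 1, 6, 2, 7, 4, 0, 10, 9, 5, 12, 8, 3]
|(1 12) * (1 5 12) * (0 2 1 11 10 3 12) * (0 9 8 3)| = 5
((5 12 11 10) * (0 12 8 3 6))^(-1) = (0 6 3 8 5 10 11 12) = [6, 1, 2, 8, 4, 10, 3, 7, 5, 9, 11, 12, 0]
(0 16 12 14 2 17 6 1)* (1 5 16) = (0 1)(2 17 6 5 16 12 14) = [1, 0, 17, 3, 4, 16, 5, 7, 8, 9, 10, 11, 14, 13, 2, 15, 12, 6]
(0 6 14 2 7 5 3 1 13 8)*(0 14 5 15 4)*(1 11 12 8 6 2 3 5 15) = (0 2 7 1 13 6 15 4)(3 11 12 8 14) = [2, 13, 7, 11, 0, 5, 15, 1, 14, 9, 10, 12, 8, 6, 3, 4]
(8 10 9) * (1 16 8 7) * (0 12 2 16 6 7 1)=(0 12 2 16 8 10 9 1 6 7)=[12, 6, 16, 3, 4, 5, 7, 0, 10, 1, 9, 11, 2, 13, 14, 15, 8]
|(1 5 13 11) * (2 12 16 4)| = |(1 5 13 11)(2 12 16 4)| = 4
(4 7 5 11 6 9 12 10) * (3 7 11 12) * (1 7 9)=(1 7 5 12 10 4 11 6)(3 9)=[0, 7, 2, 9, 11, 12, 1, 5, 8, 3, 4, 6, 10]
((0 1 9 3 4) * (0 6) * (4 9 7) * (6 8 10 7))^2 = (0 6 1)(4 10)(7 8) = [6, 0, 2, 3, 10, 5, 1, 8, 7, 9, 4]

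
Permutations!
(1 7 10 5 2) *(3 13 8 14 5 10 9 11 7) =[0, 3, 1, 13, 4, 2, 6, 9, 14, 11, 10, 7, 12, 8, 5] =(1 3 13 8 14 5 2)(7 9 11)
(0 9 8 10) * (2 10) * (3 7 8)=(0 9 3 7 8 2 10)=[9, 1, 10, 7, 4, 5, 6, 8, 2, 3, 0]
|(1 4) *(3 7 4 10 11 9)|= 7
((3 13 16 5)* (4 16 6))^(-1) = (3 5 16 4 6 13) = [0, 1, 2, 5, 6, 16, 13, 7, 8, 9, 10, 11, 12, 3, 14, 15, 4]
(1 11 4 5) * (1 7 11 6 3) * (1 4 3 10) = (1 6 10)(3 4 5 7 11) = [0, 6, 2, 4, 5, 7, 10, 11, 8, 9, 1, 3]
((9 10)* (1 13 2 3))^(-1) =(1 3 2 13)(9 10) =[0, 3, 13, 2, 4, 5, 6, 7, 8, 10, 9, 11, 12, 1]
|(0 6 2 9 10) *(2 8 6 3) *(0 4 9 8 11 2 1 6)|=21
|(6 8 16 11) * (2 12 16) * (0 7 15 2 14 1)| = |(0 7 15 2 12 16 11 6 8 14 1)| = 11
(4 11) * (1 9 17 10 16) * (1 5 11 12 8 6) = (1 9 17 10 16 5 11 4 12 8 6) = [0, 9, 2, 3, 12, 11, 1, 7, 6, 17, 16, 4, 8, 13, 14, 15, 5, 10]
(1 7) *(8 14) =(1 7)(8 14) =[0, 7, 2, 3, 4, 5, 6, 1, 14, 9, 10, 11, 12, 13, 8]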